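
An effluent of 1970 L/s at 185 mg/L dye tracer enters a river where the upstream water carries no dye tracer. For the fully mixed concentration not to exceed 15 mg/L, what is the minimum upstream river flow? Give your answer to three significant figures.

Set C_mix = 15: (Q·0 + 1970·185.0) / (Q + 1970) = 15
→ Q = 1970·(185.0 − 15)/(15 − 0) = 22330 L/s.

22300 L/s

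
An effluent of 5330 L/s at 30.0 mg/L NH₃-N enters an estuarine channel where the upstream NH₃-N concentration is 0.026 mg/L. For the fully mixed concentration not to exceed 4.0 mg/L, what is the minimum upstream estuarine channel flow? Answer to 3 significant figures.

34900 L/s

Set C_mix = 4.0: (Q·0.02600 + 5330·30.00) / (Q + 5330) = 4.0
→ Q = 5330·(30.00 − 4.0)/(4.0 − 0.02600) = 34870 L/s.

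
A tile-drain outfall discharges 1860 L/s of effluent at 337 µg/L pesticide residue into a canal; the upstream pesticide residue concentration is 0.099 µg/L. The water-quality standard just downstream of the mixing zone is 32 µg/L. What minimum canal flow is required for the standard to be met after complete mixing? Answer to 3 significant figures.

Set C_mix = 32: (Q·0.09900 + 1860·337.0) / (Q + 1860) = 32
→ Q = 1860·(337.0 − 32)/(32 − 0.09900) = 17780 L/s.

17800 L/s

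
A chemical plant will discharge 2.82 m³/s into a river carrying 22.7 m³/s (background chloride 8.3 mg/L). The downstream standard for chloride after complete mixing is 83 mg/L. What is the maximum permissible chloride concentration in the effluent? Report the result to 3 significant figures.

At the limit, (Qr·Cr + Qe·Cₑ)/(Qr + Qe) = 83:
Cₑ = (25.52·83 − 22.70·8.300) / 2.820 = 684.3 mg/L.

684 mg/L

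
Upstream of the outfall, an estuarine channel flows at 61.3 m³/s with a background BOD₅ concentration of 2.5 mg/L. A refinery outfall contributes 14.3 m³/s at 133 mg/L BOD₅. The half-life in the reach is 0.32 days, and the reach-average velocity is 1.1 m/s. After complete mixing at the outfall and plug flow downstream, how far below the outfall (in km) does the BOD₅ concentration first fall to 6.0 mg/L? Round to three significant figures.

66.3 km

After mixing, C = (61.30·2.500 + 14.30·133.0) / 75.60 = 2055/75.60 = 27.18 mg/L.
Half-life 0.32 d → k = ln 2 / 0.32 = 2.166 d⁻¹.
Set 27.18·exp(−k·t) = 6.0 → t = ln(27.18/6.0)/k = 60270 s = 16.74 h.
Distance = v·t = 1.1·60270 = 66290 m = 66.29 km.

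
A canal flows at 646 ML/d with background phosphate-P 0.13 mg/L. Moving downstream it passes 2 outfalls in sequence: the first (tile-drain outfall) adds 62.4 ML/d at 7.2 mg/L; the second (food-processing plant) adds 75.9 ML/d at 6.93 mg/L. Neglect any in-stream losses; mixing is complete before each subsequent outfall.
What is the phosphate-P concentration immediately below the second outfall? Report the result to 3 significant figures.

Below outfall 1: Q → 708.4 ML/d, C = (646.0·0.1300 + 62.40·7.200)/708.4 = 0.7528 mg/L.
Below outfall 2: Q → 784.3 ML/d, C = (708.4·0.7528 + 75.90·6.930)/784.3 = 1.351 mg/L.

1.35 mg/L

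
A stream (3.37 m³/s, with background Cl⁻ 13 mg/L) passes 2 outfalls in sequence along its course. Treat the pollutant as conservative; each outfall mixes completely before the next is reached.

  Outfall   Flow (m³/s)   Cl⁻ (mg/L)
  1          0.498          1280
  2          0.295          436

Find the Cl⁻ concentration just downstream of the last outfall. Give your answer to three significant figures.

After outfall 1: Q = 3.370 + 0.4980 = 3.868 m³/s; C = (3.370·13.00 + 0.4980·1280)/3.868 = 176.1 mg/L.
After outfall 2: Q = 3.868 + 0.2950 = 4.163 m³/s; C = (3.868·176.1 + 0.2950·436.0)/4.163 = 194.5 mg/L.

195 mg/L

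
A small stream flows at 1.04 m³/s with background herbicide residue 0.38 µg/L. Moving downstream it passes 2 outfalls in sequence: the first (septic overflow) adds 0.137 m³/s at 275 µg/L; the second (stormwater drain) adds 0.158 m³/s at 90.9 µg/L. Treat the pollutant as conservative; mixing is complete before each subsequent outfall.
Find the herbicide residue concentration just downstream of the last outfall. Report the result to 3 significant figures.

39.3 µg/L

Below outfall 1: Q → 1.177 m³/s, C = (1.040·0.3800 + 0.1370·275.0)/1.177 = 32.35 µg/L.
Below outfall 2: Q → 1.335 m³/s, C = (1.177·32.35 + 0.1580·90.90)/1.335 = 39.28 µg/L.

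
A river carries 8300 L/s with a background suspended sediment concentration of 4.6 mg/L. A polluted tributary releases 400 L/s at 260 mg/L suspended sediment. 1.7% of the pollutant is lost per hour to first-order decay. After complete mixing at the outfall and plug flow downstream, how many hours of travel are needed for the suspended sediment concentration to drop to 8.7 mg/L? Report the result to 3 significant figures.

Mixed concentration C = ΣQC/ΣQ = (8300·4.600 + 400.0·260.0) / 8700 = 142200/8700 = 16.34 mg/L.
1.7%/h lost → k = −ln(1 − 0.017) = 0.01715 h⁻¹.
16.34·exp(−k·t) = 8.7 → t = ln(16.34/8.7)/k = 132400 s = 36.77 h.

36.8 h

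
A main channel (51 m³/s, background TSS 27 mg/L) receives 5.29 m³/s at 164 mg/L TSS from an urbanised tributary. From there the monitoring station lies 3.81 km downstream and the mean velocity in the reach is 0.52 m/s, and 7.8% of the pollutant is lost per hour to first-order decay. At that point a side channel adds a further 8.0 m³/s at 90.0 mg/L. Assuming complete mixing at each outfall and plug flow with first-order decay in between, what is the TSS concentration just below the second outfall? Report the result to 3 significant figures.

40.8 mg/L

Mass balance: C = (51.00·27.00 + 5.290·164.0) / 56.29 = 2245/56.29 = 39.87 mg/L; combined flow 56.29 m³/s.
Travel time t = 3.81·1000 / 0.52 = 7327 s = 2.035 h.
7.8%/h lost → k = −ln(1 − 0.078) = 0.08121 h⁻¹.
First-order decay: C = 39.87·exp(−k·t) = 39.87·0.8477 = 33.80 mg/L.
At the second outfall, C = (56.29·33.80 + 8.000·90.00) / (56.29 + 8.000) = 40.79 mg/L.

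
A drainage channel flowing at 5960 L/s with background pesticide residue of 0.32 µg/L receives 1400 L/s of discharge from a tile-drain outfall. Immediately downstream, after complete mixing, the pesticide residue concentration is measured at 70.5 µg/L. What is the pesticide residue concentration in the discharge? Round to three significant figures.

Mass balance: 5960·0.3200 + 1400·Cₑ = 7360·70.50
→ Cₑ = (7360·70.50 − 5960·0.3200) / 1400 = 369.3 µg/L.

369 µg/L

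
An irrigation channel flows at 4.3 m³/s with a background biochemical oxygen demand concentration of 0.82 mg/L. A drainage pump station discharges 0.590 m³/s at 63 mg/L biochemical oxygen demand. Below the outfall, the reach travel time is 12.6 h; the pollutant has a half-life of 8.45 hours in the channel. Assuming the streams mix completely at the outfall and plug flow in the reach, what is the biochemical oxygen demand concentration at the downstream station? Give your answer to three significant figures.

2.96 mg/L

Flow-weighted average: C = (4.300·0.8200 + 0.5900·63.00) / 4.890 = 40.70/4.890 = 8.322 mg/L.
Half-life 8.45 h → k = ln 2 / 8.45 = 0.08203 h⁻¹ = 1.969 d⁻¹.
Applying C = C₀e^(−kt): 8.322 × 0.3557 = 2.961 mg/L.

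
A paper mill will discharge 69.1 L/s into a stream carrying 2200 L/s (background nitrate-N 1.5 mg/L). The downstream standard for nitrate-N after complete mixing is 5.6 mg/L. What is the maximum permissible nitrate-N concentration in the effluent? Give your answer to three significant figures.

At the limit, (Qr·Cr + Qe·Cₑ)/(Qr + Qe) = 5.6:
Cₑ = (2269·5.6 − 2200·1.500) / 69.10 = 136.1 mg/L.

136 mg/L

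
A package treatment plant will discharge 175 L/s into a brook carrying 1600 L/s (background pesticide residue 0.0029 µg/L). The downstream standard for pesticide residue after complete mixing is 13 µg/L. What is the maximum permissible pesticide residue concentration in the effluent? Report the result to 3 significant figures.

132 µg/L

At the limit, (Qr·Cr + Qe·Cₑ)/(Qr + Qe) = 13:
Cₑ = (1775·13 − 1600·0.002900) / 175.0 = 131.8 µg/L.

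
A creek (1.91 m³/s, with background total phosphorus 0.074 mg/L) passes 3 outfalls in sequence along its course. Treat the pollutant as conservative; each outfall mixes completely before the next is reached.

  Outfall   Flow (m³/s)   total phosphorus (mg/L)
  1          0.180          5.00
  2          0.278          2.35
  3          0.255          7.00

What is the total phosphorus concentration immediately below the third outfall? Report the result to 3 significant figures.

1.33 mg/L

Outfall 1: combined Q = 2.090 m³/s; C = (1.910·0.07400 + 0.1800·5.000)/2.090 = 0.4982 mg/L.
Outfall 2: combined Q = 2.368 m³/s; C = (2.090·0.4982 + 0.2780·2.350)/2.368 = 0.7156 mg/L.
Outfall 3: combined Q = 2.623 m³/s; C = (2.368·0.7156 + 0.2550·7.000)/2.623 = 1.327 mg/L.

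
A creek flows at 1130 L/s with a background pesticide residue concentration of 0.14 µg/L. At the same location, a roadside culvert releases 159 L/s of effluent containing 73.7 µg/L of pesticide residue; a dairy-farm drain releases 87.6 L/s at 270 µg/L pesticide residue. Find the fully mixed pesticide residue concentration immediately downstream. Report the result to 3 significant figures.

25.8 µg/L

Conservation of mass: C = (1130·0.1400 + 159.0·73.70 + 87.60·270.0) / 1377 = 35530/1377 = 25.81 µg/L.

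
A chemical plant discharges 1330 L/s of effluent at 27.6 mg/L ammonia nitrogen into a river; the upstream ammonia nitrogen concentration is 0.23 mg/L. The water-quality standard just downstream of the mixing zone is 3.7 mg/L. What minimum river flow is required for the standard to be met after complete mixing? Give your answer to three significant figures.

Set C_mix = 3.7: (Q·0.2300 + 1330·27.60) / (Q + 1330) = 3.7
→ Q = 1330·(27.60 − 3.7)/(3.7 − 0.2300) = 9161 L/s.

9160 L/s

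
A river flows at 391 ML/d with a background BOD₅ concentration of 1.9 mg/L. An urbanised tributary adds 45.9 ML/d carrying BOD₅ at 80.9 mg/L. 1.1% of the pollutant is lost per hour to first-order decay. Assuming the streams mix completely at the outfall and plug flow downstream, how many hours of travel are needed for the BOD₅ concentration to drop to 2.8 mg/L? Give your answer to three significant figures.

After mixing, C = (391.0·1.900 + 45.90·80.90) / 436.9 = 4456/436.9 = 10.20 mg/L.
1.1%/h lost → k = −ln(1 − 0.011) = 0.01106 h⁻¹.
10.20·exp(−k·t) = 2.8 → t = ln(10.20/2.8)/k = 420700 s = 116.9 h.

117 h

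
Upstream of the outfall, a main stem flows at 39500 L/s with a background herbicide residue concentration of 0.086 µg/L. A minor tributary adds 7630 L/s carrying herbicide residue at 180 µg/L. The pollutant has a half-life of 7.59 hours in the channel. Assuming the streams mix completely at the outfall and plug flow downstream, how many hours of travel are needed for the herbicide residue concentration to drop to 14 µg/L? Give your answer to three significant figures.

8.05 h

Flow-weighted average: C = (39500·0.08600 + 7630·180.0) / 47130 = 1377000/47130 = 29.21 µg/L.
Half-life 7.59 h → k = ln 2 / 7.59 = 0.09132 h⁻¹ = 2.192 d⁻¹.
29.21·exp(−k·t) = 14 → t = ln(29.21/14)/k = 29000 s = 8.054 h.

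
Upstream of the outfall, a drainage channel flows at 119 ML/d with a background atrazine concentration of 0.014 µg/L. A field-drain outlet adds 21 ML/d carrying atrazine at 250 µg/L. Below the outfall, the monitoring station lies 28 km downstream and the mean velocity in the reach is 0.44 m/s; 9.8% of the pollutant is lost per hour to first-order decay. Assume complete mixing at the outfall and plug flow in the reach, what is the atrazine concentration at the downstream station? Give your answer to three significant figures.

Flow-weighted average: C = (119.0·0.01400 + 21.00·250.0) / 140.0 = 5252/140.0 = 37.51 µg/L.
Travel time t = 28·1000 / 0.44 = 63640 s = 17.68 h.
9.8%/h lost → k = −ln(1 − 0.098) = 0.1031 h⁻¹.
After decay, C = 37.51 × e^(−kt) = 37.51 × 0.1615 = 6.059 µg/L.

6.06 µg/L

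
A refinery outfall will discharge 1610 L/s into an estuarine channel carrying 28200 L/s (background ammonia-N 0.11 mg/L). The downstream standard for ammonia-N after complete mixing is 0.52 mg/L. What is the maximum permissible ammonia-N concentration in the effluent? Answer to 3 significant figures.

At the limit, (Qr·Cr + Qe·Cₑ)/(Qr + Qe) = 0.52:
Cₑ = (29810·0.52 − 28200·0.1100) / 1610 = 7.701 mg/L.

7.70 mg/L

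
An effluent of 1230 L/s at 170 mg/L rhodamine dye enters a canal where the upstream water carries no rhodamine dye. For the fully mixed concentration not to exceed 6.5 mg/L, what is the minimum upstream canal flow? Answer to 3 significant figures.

30900 L/s

Set C_mix = 6.5: (Q·0 + 1230·170.0) / (Q + 1230) = 6.5
→ Q = 1230·(170.0 − 6.5)/(6.5 − 0) = 30940 L/s.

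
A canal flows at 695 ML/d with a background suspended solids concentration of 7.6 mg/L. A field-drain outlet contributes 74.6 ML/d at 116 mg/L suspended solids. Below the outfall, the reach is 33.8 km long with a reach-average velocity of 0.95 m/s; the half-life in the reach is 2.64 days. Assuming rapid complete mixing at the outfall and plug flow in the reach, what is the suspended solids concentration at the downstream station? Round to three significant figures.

16.3 mg/L

Flow-weighted average: C = (695.0·7.600 + 74.60·116.0) / 769.6 = 13940/769.6 = 18.11 mg/L.
Travel time t = 33.8·1000 / 0.95 = 35580 s = 9.883 h.
Half-life 2.64 d → k = ln 2 / 2.64 = 0.2626 d⁻¹.
Decay over the reach: 18.11·exp(−kt) = 18.11·0.8975 = 16.25 mg/L.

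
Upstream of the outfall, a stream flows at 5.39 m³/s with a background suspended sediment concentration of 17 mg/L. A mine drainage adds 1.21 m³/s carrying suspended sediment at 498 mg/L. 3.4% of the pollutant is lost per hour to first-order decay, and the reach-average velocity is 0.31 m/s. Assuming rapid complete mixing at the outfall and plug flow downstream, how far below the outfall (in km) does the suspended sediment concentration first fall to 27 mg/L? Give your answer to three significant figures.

Mass balance: C = (5.390·17.00 + 1.210·498.0) / 6.600 = 694.2/6.600 = 105.2 mg/L.
3.4%/h lost → k = −ln(1 − 0.034) = 0.03459 h⁻¹.
Set 105.2·exp(−k·t) = 27 → t = ln(105.2/27)/k = 141500 s = 39.31 h.
Distance = v·t = 0.31·141500 = 43870 m = 43.87 km.

43.9 km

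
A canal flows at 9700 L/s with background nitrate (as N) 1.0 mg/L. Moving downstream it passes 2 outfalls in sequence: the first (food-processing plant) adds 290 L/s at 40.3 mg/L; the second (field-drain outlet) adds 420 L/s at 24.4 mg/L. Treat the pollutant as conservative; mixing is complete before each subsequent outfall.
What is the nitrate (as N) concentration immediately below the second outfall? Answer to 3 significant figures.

Below outfall 1: Q → 9990 L/s, C = (9700·1.000 + 290.0·40.30)/9990 = 2.141 mg/L.
Below outfall 2: Q → 10410 L/s, C = (9990·2.141 + 420.0·24.40)/10410 = 3.039 mg/L.

3.04 mg/L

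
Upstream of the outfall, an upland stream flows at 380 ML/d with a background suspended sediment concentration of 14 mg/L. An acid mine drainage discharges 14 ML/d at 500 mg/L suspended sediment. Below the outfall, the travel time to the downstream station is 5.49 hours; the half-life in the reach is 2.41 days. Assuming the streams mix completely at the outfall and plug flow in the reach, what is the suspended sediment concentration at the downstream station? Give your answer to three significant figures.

Mixed concentration C = ΣQC/ΣQ = (380.0·14.00 + 14.00·500.0) / 394.0 = 12320/394.0 = 31.27 mg/L.
Half-life 2.41 d → k = ln 2 / 2.41 = 0.2876 d⁻¹.
Applying C = C₀e^(−kt): 31.27 × 0.9363 = 29.28 mg/L.

29.3 mg/L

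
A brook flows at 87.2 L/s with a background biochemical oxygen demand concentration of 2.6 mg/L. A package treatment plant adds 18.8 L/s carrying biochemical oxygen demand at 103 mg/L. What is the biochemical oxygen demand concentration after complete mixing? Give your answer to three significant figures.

Conservation of mass: C = (87.20·2.600 + 18.80·103.0) / 106.0 = 2163/106.0 = 20.41 mg/L.

20.4 mg/L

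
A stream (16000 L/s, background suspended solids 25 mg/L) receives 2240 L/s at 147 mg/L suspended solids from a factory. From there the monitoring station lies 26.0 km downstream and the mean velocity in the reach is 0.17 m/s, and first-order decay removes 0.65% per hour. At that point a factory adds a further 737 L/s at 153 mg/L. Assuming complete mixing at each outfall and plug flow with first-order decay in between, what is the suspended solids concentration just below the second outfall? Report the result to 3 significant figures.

Mixed concentration C = ΣQC/ΣQ = (16000·25.00 + 2240·147.0) / 18240 = 729300/18240 = 39.98 mg/L; combined flow 18240 L/s.
Travel time t = 26.0·1000 / 0.17 = 152900 s = 42.48 h.
0.65%/h lost → k = −ln(1 − 0.0065) = 0.006521 h⁻¹.
After decay, C = 39.98 × e^(−kt) = 39.98 × 0.7580 = 30.31 mg/L.
At the second outfall, C = (18240·30.31 + 737.0·153.0) / (18240 + 737.0) = 35.07 mg/L.

35.1 mg/L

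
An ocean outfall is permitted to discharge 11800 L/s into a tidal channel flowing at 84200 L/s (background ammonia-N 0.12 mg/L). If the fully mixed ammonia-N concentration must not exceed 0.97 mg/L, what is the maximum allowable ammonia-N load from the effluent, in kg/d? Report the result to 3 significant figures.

Mass balance at the limit: 84200·0.1200 + 11800·Cₑ = 96000·0.97 → Cₑ = 7.035 mg/L.
11800 L/s = 11.80 m³/s. Load = 11.80 m³/s × 7.035 g/m³ × 86 400 s/d = 7173 kg/d.

7170 kg/d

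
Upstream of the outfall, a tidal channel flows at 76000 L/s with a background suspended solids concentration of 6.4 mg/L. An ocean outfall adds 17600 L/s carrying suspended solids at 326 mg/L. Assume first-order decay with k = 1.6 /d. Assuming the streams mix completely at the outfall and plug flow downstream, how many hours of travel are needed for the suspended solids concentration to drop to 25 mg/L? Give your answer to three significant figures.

14.7 h

Mixed concentration C = ΣQC/ΣQ = (76000·6.400 + 17600·326.0) / 93600 = 6224000/93600 = 66.50 mg/L.
66.50·exp(−k·t) = 25 → t = ln(66.50/25)/k = 52830 s = 14.67 h.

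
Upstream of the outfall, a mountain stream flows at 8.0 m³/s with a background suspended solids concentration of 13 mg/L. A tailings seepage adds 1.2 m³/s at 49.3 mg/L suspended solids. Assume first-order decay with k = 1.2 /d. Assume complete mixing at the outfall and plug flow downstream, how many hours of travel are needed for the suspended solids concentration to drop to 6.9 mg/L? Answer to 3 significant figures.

18.9 h

After mixing, C = (8.000·13.00 + 1.200·49.30) / 9.200 = 163.2/9.200 = 17.73 mg/L.
17.73·exp(−k·t) = 6.9 → t = ln(17.73/6.9)/k = 67970 s = 18.88 h.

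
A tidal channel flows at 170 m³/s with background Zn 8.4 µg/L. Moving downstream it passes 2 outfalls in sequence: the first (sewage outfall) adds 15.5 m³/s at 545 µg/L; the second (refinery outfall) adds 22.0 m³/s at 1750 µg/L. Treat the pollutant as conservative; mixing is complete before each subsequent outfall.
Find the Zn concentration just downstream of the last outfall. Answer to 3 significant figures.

233 µg/L

After outfall 1: Q = 170.0 + 15.50 = 185.5 m³/s; C = (170.0·8.400 + 15.50·545.0)/185.5 = 53.24 µg/L.
After outfall 2: Q = 185.5 + 22.00 = 207.5 m³/s; C = (185.5·53.24 + 22.00·1750)/207.5 = 233.1 µg/L.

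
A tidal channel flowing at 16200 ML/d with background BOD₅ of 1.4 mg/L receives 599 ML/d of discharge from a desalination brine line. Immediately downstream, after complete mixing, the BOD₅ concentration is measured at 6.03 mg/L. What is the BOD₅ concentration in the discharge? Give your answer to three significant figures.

Mass balance: 16200·1.400 + 599.0·Cₑ = 16800·6.030
→ Cₑ = (16800·6.030 − 16200·1.400) / 599.0 = 131.2 mg/L.

131 mg/L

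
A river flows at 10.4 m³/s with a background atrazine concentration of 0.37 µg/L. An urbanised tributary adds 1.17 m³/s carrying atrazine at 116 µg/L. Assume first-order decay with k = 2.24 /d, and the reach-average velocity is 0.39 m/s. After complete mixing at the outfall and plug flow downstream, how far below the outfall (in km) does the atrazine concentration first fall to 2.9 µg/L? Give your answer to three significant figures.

Mixed concentration C = ΣQC/ΣQ = (10.40·0.3700 + 1.170·116.0) / 11.57 = 139.6/11.57 = 12.06 µg/L.
Set 12.06·exp(−k·t) = 2.9 → t = ln(12.06/2.9)/k = 54980 s = 15.27 h.
Distance = v·t = 0.39·54980 = 21440 m = 21.44 km.

21.4 km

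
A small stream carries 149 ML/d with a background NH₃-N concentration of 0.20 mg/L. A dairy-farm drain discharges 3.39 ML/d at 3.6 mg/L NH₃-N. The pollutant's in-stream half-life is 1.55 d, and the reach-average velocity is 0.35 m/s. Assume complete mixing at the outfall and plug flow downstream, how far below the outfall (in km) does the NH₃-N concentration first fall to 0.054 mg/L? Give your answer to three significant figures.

Mixed concentration C = ΣQC/ΣQ = (149.0·0.2000 + 3.390·3.600) / 152.4 = 42.00/152.4 = 0.2756 mg/L.
Half-life 1.55 d → k = ln 2 / 1.55 = 0.4472 d⁻¹.
Set 0.2756·exp(−k·t) = 0.054 → t = ln(0.2756/0.054)/k = 314900 s = 87.48 h.
Distance = v·t = 0.35·314900 = 110200 m = 110.2 km.

110 km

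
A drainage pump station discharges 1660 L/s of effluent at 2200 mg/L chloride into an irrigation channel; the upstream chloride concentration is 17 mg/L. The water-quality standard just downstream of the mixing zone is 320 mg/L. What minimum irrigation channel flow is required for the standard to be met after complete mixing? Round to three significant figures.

10300 L/s

Set C_mix = 320: (Q·17.00 + 1660·2200) / (Q + 1660) = 320
→ Q = 1660·(2200 − 320)/(320 − 17.00) = 10300 L/s.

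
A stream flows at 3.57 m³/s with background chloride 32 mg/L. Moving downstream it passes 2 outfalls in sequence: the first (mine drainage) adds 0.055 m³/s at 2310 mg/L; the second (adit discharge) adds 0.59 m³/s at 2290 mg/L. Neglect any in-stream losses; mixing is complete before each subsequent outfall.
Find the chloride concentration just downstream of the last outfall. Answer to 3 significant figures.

Outfall 1: combined Q = 3.625 m³/s; C = (3.570·32.00 + 0.05500·2310)/3.625 = 66.56 mg/L.
Outfall 2: combined Q = 4.215 m³/s; C = (3.625·66.56 + 0.5900·2290)/4.215 = 377.8 mg/L.

378 mg/L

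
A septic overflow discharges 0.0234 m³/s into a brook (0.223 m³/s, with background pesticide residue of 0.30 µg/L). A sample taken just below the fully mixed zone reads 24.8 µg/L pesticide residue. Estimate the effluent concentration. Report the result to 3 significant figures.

Mass balance: 0.2230·0.3000 + 0.02340·Cₑ = 0.2464·24.80
→ Cₑ = (0.2464·24.80 − 0.2230·0.3000) / 0.02340 = 258.3 µg/L.

258 µg/L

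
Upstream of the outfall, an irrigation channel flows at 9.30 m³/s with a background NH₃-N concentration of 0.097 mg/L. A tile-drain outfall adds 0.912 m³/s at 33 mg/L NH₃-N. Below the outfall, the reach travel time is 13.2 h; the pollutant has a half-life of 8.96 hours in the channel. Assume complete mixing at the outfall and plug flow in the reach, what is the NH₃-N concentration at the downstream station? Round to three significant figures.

1.09 mg/L

Flow-weighted average: C = (9.300·0.09700 + 0.9120·33.00) / 10.21 = 31.00/10.21 = 3.035 mg/L.
Half-life 8.96 h → k = ln 2 / 8.96 = 0.07736 h⁻¹ = 1.857 d⁻¹.
Decay over the reach: 3.035·exp(−kt) = 3.035·0.3602 = 1.093 mg/L.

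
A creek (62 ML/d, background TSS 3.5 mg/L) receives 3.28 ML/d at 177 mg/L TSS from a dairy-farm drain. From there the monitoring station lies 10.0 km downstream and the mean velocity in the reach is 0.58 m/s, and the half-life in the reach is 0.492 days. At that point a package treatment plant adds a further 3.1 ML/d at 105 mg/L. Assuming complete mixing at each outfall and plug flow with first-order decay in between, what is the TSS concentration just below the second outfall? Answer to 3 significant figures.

13.6 mg/L

Flow-weighted average: C = (62.00·3.500 + 3.280·177.0) / 65.28 = 797.6/65.28 = 12.22 mg/L; combined flow 65.28 ML/d.
Travel time t = 10.0·1000 / 0.58 = 17240 s = 4.789 h.
Half-life 0.492 d → k = ln 2 / 0.492 = 1.409 d⁻¹.
First-order decay: C = 12.22·exp(−k·t) = 12.22·0.7549 = 9.223 mg/L.
Second outfall: C = (65.28·9.223 + 3.100·105.0)/68.38 = 13.57 mg/L.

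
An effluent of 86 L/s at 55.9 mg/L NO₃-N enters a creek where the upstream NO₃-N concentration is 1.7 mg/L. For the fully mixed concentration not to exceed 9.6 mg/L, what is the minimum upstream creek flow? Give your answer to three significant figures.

Set C_mix = 9.6: (Q·1.700 + 86.00·55.90) / (Q + 86.00) = 9.6
→ Q = 86.00·(55.90 − 9.6)/(9.6 − 1.700) = 504.0 L/s.

504 L/s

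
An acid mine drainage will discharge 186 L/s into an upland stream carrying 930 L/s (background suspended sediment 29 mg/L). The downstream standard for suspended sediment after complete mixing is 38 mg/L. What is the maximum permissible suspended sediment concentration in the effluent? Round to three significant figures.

At the limit, (Qr·Cr + Qe·Cₑ)/(Qr + Qe) = 38:
Cₑ = (1116·38 − 930.0·29.00) / 186.0 = 83.00 mg/L.

83.0 mg/L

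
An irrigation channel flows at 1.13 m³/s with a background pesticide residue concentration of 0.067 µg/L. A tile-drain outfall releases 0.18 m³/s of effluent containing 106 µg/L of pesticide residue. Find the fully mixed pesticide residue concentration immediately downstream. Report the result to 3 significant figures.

14.6 µg/L

Conservation of mass: C = (1.130·0.06700 + 0.1800·106.0) / 1.310 = 19.16/1.310 = 14.62 µg/L.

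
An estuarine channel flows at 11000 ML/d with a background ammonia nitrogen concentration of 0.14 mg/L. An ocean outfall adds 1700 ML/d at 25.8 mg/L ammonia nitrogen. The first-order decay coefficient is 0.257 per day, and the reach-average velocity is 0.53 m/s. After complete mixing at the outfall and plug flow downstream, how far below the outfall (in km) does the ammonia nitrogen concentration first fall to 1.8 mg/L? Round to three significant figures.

122 km

Conservation of mass: C = (11000·0.1400 + 1700·25.80) / 12700 = 45400/12700 = 3.575 mg/L.
Set 3.575·exp(−k·t) = 1.8 → t = ln(3.575/1.8)/k = 230700 s = 64.07 h.
Distance = v·t = 0.53·230700 = 122300 m = 122.3 km.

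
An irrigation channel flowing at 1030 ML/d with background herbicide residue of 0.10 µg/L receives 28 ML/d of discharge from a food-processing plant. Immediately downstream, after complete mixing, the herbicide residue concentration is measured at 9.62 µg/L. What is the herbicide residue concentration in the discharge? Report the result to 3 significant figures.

360 µg/L

Mass balance: 1030·0.1000 + 28.00·Cₑ = 1058·9.620
→ Cₑ = (1058·9.620 − 1030·0.1000) / 28.00 = 359.8 µg/L.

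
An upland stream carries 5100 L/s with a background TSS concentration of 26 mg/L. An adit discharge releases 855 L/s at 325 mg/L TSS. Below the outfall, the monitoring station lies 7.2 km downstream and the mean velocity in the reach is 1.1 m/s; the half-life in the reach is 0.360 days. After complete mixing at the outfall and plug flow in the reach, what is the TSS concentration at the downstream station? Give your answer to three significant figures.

After mixing, C = (5100·26.00 + 855.0·325.0) / 5955 = 410500/5955 = 68.93 mg/L.
Travel time t = 7.2·1000 / 1.1 = 6545 s = 1.818 h.
Half-life 0.360 d → k = ln 2 / 0.360 = 1.925 d⁻¹.
Decay over the reach: 68.93·exp(−kt) = 68.93·0.8643 = 59.57 mg/L.

59.6 mg/L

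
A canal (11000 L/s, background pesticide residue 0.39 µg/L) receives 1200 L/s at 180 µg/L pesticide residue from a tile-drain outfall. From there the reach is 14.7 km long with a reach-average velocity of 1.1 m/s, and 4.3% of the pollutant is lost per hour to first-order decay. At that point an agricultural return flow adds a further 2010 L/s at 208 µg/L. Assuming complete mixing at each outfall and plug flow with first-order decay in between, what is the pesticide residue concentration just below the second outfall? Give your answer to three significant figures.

42.6 µg/L

Mixed concentration C = ΣQC/ΣQ = (11000·0.3900 + 1200·180.0) / 12200 = 220300/12200 = 18.06 µg/L; combined flow 12200 L/s.
Travel time t = 14.7·1000 / 1.1 = 13360 s = 3.712 h.
4.3%/h lost → k = −ln(1 − 0.043) = 0.04395 h⁻¹.
Decay over the reach: 18.06·exp(−kt) = 18.06·0.8495 = 15.34 µg/L.
Second outfall: C = (12200·15.34 + 2010·208.0)/14210 = 42.59 µg/L.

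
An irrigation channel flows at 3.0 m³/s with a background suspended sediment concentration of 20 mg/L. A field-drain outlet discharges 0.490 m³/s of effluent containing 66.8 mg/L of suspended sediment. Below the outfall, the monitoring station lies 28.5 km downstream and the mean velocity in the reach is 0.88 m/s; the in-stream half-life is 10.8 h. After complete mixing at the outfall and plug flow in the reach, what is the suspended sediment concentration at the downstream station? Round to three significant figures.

14.9 mg/L

Mass balance: C = (3.000·20.00 + 0.4900·66.80) / 3.490 = 92.73/3.490 = 26.57 mg/L.
Travel time t = 28.5·1000 / 0.88 = 32390 s = 8.996 h.
Half-life 10.8 h → k = ln 2 / 10.8 = 0.06418 h⁻¹ = 1.540 d⁻¹.
After decay, C = 26.57 × e^(−kt) = 26.57 × 0.5614 = 14.92 mg/L.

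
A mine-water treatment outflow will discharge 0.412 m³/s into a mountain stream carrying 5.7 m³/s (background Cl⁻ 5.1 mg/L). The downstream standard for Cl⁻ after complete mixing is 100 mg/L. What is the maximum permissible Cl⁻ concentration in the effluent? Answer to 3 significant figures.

At the limit, (Qr·Cr + Qe·Cₑ)/(Qr + Qe) = 100:
Cₑ = (6.112·100 − 5.700·5.100) / 0.4120 = 1413 mg/L.

1410 mg/L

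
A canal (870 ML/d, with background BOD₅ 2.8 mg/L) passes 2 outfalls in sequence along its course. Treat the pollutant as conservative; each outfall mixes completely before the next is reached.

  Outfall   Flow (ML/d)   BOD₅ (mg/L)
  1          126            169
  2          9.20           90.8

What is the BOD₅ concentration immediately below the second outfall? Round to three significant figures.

After outfall 1: Q = 870.0 + 126.0 = 996.0 ML/d; C = (870.0·2.800 + 126.0·169.0)/996.0 = 23.83 mg/L.
After outfall 2: Q = 996.0 + 9.200 = 1005 ML/d; C = (996.0·23.83 + 9.200·90.80)/1005 = 24.44 mg/L.

24.4 mg/L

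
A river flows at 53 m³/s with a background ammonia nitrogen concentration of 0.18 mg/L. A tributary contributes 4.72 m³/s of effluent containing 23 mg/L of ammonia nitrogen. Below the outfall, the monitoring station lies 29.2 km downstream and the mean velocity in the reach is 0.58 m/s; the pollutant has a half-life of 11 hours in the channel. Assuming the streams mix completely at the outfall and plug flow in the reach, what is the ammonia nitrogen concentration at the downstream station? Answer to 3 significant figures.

0.848 mg/L

Flow-weighted average: C = (53.00·0.1800 + 4.720·23.00) / 57.72 = 118.1/57.72 = 2.046 mg/L.
Travel time t = 29.2·1000 / 0.58 = 50340 s = 13.98 h.
Half-life 11 h → k = ln 2 / 11 = 0.06301 h⁻¹ = 1.512 d⁻¹.
After decay, C = 2.046 × e^(−kt) = 2.046 × 0.4143 = 0.8476 mg/L.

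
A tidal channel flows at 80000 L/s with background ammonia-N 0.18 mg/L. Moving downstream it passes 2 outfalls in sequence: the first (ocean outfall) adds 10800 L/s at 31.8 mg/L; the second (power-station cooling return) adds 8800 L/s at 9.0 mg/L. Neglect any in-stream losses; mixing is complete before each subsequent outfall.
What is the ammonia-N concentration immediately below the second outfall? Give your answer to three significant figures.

After outfall 1: Q = 80000 + 10800 = 90800 L/s; C = (80000·0.1800 + 10800·31.80)/90800 = 3.941 mg/L.
After outfall 2: Q = 90800 + 8800 = 99600 L/s; C = (90800·3.941 + 8800·9.000)/99600 = 4.388 mg/L.

4.39 mg/L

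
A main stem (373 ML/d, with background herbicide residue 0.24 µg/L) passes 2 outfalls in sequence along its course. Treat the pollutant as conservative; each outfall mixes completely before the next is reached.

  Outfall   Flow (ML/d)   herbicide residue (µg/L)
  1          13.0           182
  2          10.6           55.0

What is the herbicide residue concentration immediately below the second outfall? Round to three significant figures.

Outfall 1: combined Q = 386.0 ML/d; C = (373.0·0.2400 + 13.00·182.0)/386.0 = 6.361 µg/L.
Outfall 2: combined Q = 396.6 ML/d; C = (386.0·6.361 + 10.60·55.00)/396.6 = 7.661 µg/L.

7.66 µg/L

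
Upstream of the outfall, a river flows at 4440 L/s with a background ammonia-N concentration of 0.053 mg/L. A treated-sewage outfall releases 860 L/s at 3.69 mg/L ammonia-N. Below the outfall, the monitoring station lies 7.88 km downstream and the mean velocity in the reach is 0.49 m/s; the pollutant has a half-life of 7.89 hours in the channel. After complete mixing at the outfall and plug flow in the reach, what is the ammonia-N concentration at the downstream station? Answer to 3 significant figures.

0.434 mg/L

Mass balance: C = (4440·0.05300 + 860.0·3.690) / 5300 = 3409/5300 = 0.6432 mg/L.
Travel time t = 7.88·1000 / 0.49 = 16080 s = 4.467 h.
Half-life 7.89 h → k = ln 2 / 7.89 = 0.08785 h⁻¹ = 2.108 d⁻¹.
First-order decay: C = 0.6432·exp(−k·t) = 0.6432·0.6754 = 0.4344 mg/L.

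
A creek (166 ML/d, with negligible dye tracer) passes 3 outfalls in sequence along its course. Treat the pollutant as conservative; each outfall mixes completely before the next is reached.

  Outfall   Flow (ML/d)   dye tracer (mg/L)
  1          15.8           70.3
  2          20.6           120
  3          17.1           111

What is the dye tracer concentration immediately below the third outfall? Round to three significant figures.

After outfall 1: Q = 166.0 + 15.80 = 181.8 ML/d; C = (166.0·0 + 15.80·70.30)/181.8 = 6.110 mg/L.
After outfall 2: Q = 181.8 + 20.60 = 202.4 ML/d; C = (181.8·6.110 + 20.60·120.0)/202.4 = 17.70 mg/L.
After outfall 3: Q = 202.4 + 17.10 = 219.5 ML/d; C = (202.4·17.70 + 17.10·111.0)/219.5 = 24.97 mg/L.

25.0 mg/L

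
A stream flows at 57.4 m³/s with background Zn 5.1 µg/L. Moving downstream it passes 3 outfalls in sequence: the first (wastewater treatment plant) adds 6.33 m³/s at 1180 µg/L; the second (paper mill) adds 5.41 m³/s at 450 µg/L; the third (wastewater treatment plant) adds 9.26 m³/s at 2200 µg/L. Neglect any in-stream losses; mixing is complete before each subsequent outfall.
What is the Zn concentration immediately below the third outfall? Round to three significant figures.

Outfall 1: combined Q = 63.73 m³/s; C = (57.40·5.100 + 6.330·1180)/63.73 = 121.8 µg/L.
Outfall 2: combined Q = 69.14 m³/s; C = (63.73·121.8 + 5.410·450.0)/69.14 = 147.5 µg/L.
Outfall 3: combined Q = 78.40 m³/s; C = (69.14·147.5 + 9.260·2200)/78.40 = 389.9 µg/L.

390 µg/L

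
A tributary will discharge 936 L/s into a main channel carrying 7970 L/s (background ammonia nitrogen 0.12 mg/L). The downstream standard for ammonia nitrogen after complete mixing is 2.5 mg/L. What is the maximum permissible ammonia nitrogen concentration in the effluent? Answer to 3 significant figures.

22.8 mg/L

At the limit, (Qr·Cr + Qe·Cₑ)/(Qr + Qe) = 2.5:
Cₑ = (8906·2.5 − 7970·0.1200) / 936.0 = 22.77 mg/L.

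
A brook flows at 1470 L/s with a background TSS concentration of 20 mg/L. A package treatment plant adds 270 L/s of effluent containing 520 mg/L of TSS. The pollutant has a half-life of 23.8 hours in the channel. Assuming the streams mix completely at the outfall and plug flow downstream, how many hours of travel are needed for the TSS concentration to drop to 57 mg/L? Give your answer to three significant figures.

Conservation of mass: C = (1470·20.00 + 270.0·520.0) / 1740 = 169800/1740 = 97.59 mg/L.
Half-life 23.8 h → k = ln 2 / 23.8 = 0.02912 h⁻¹ = 0.6990 d⁻¹.
97.59·exp(−k·t) = 57 → t = ln(97.59/57)/k = 66460 s = 18.46 h.

18.5 h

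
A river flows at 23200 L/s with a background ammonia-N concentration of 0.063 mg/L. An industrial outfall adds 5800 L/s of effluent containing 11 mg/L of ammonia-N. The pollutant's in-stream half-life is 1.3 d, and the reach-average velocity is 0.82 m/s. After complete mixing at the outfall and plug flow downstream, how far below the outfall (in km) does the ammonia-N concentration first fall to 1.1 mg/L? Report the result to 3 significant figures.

Flow-weighted average: C = (23200·0.06300 + 5800·11.00) / 29000 = 65260/29000 = 2.250 mg/L.
Half-life 1.3 d → k = ln 2 / 1.3 = 0.5332 d⁻¹.
Set 2.250·exp(−k·t) = 1.1 → t = ln(2.250/1.1)/k = 116000 s = 32.22 h.
Distance = v·t = 0.82·116000 = 95110 m = 95.11 km.

95.1 km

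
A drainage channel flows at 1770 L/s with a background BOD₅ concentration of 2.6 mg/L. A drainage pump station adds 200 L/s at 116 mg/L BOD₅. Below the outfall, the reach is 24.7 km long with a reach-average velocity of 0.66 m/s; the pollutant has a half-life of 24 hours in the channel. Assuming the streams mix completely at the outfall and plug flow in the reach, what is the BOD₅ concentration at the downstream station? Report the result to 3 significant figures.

10.5 mg/L

Conservation of mass: C = (1770·2.600 + 200.0·116.0) / 1970 = 27800/1970 = 14.11 mg/L.
Travel time t = 24.7·1000 / 0.66 = 37420 s = 10.40 h.
Half-life 24 h → k = ln 2 / 24 = 0.02888 h⁻¹ = 0.6931 d⁻¹.
After decay, C = 14.11 × e^(−kt) = 14.11 × 0.7406 = 10.45 mg/L.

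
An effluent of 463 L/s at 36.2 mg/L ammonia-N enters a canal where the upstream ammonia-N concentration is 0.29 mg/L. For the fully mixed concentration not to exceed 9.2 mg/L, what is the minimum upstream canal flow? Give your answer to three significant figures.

Set C_mix = 9.2: (Q·0.2900 + 463.0·36.20) / (Q + 463.0) = 9.2
→ Q = 463.0·(36.20 − 9.2)/(9.2 − 0.2900) = 1403 L/s.

1400 L/s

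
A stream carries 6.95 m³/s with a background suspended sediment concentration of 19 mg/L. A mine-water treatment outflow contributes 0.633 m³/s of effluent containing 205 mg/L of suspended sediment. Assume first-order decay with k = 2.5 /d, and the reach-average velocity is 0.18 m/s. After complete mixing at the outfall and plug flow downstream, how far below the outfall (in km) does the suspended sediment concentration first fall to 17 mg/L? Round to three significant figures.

Mixed concentration C = ΣQC/ΣQ = (6.950·19.00 + 0.6330·205.0) / 7.583 = 261.8/7.583 = 34.53 mg/L.
Set 34.53·exp(−k·t) = 17 → t = ln(34.53/17)/k = 24490 s = 6.802 h.
Distance = v·t = 0.18·24490 = 4408 m = 4.408 km.

4.41 km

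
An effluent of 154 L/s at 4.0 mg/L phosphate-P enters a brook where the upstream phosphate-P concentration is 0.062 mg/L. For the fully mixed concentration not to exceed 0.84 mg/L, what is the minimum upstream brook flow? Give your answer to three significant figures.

626 L/s

Set C_mix = 0.84: (Q·0.06200 + 154.0·4.000) / (Q + 154.0) = 0.84
→ Q = 154.0·(4.000 − 0.84)/(0.84 − 0.06200) = 625.5 L/s.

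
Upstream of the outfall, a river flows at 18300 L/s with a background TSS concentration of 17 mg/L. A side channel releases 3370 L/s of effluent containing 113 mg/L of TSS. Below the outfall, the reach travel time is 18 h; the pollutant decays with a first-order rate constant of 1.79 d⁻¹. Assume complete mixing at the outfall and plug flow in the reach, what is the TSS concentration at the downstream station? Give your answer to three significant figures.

8.34 mg/L

Mixed concentration C = ΣQC/ΣQ = (18300·17.00 + 3370·113.0) / 21670 = 691900/21670 = 31.93 mg/L.
Decay over the reach: 31.93·exp(−kt) = 31.93·0.2612 = 8.340 mg/L.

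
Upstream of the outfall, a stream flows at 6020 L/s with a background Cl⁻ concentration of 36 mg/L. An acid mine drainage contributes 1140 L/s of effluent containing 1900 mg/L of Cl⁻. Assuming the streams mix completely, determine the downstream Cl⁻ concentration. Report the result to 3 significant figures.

Mixed concentration C = ΣQC/ΣQ = (6020·36.00 + 1140·1900) / 7160 = 2383000/7160 = 332.8 mg/L.

333 mg/L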